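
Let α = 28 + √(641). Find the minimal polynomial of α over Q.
m_α(x) = x^2 - 56x + 143

From α - 28 = √(641), squaring gives (α - 28)^2 = 641, i.e. α^2 - 56α + 784 = 641, so α^2 - 56α + 143 = 0. The discriminant of x^2 - 56x + 143 is (-56)^2 - 4·(143) = 3136 - 572 = 2564, and 4·(641) is not a perfect square in Q since 641 is squarefree and ≠ 1. Hence x^2 - 56x + 143 is irreducible over Q and is the minimal polynomial of α.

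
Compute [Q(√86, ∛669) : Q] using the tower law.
[Q(√86, ∛669) : Q] = 6

Let L = Q(√86, ∛669). Since Q(√86) ⊂ L and [Q(√86):Q] = 2, the tower law gives 2 | [L:Q]. Likewise Q(∛669) ⊂ L with [Q(∛669):Q] = 3 (because 669 is not a perfect cube), so 3 | [L:Q]. As gcd(2,3) = 1, [L:Q] is divisible by 6. Conversely L is generated over Q by √86 and ∛669, so [L:Q] ≤ 2·3 = 6. Therefore [Q(√86, ∛669) : Q] = 6.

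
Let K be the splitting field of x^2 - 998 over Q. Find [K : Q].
[K : Q] = 2

f(x) = x^2 - 998 factors as (x - √998)(x + √998). The splitting field is K = Q(√998). Since 998 is squarefree and > 1, it is not a perfect square, so x^2 - 998 is irreducible over Q and [Q(√998) : Q] = 2. Hence [K : Q] = 2.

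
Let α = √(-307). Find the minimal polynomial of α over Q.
m_α(x) = x^2 + 307

α satisfies α^2 + 307 = 0, so x^2 + 307 annihilates α. Since d = -307 is squarefree and ≠ 1, it is not a perfect square in Q, so x^2 + 307 has no rational root and is therefore irreducible over Q (a degree-2 polynomial over a field is irreducible iff it has no root). Hence m_α(x) = x^2 + 307.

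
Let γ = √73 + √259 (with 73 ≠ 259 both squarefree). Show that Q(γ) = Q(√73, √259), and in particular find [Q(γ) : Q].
[Q(γ) : Q] = 4 (equivalently, Q(γ) = Q(√73, √259))

Obviously Q(γ) ⊆ Q(√73, √259), and [Q(√73, √259):Q] = 4 (since 73, 259 are distinct squarefree integers > 1 with 18907 not a perfect square). To show equality we compute the minimal polynomial of γ. From γ = √73 + √259: γ^2 = 73 + 2√(18907) + 259 = 332 + 2√(18907), so γ^2 - 332 = 2√(18907); squaring, (γ^2 - 332)^2 = 4·18907, i.e. γ^4 - 664γ^2 + 110224 - 75628 = 0, i.e. γ^4 - 664γ^2 + 34596 = 0. So γ is a root of x^4 - 664x^2 + 34596. This polynomial is irreducible over Q: it has no rational root (each ±√73 ± √259 is irrational), and any factorization into two quadratics over Q would force √(18907) ∈ Q (pairing opposite roots) or √73, √259 ∈ Q (other pairings), all impossible. Hence [Q(γ):Q] = 4 = [Q(√73, √259):Q], so Q(γ) = Q(√73, √259).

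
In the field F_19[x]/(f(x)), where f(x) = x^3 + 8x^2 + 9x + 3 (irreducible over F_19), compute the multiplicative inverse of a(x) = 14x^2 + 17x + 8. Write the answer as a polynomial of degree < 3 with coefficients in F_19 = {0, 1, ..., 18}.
a(x)^(-1) ≡ 14x^2 + 3x + 4 (mod f(x))

Since f is irreducible over F_19, F_19[x]/(f) is a field and a(x) ≠ 0 has an inverse. Apply the extended Euclidean algorithm to f(x) and a(x) in F_19[x]: f(x) = (15x)·a(x) + (3x + 3);  a(x) = (11x + 1)·(3x + 3) + (5). The last nonzero remainder is the constant 5 = gcd(f, a) in F_19. Back-substituting through the division chain expresses 5 = s(x)·a(x) + t(x)·f(x) with s(x) ≡ 13x^2 + 15x + 1 (mod f), so (13x^2 + 15x + 1)·a(x) ≡ 5 (mod f). Multiplying by 5^(-1) ≡ 4 in F_19 gives a(x)^(-1) ≡ 4·(13x^2 + 15x + 1) ≡ 14x^2 + 3x + 4 (mod f). Check: (14x^2 + 17x + 8)·(14x^2 + 3x + 4) = 6x^4 + 14x^3 + 10x^2 + 16x + 13 ≡ 1 (mod x^3 + 8x^2 + 9x + 3).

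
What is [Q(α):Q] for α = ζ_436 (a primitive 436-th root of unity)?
[Q(α):Q] = 216

The minimal polynomial of ζ_436 over Q is the 436-th cyclotomic polynomial Φ_436(x), which is irreducible over Q and has degree φ(436) = 216. Hence [Q(α):Q] = φ(436) = 216.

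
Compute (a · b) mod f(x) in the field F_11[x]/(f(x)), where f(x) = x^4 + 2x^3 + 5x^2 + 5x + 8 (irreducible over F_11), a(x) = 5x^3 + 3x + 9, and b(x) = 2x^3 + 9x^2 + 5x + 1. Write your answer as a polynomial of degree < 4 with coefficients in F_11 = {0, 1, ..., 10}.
a · b ≡ 2x^3 + 5x^2 + 6x (mod f(x))

Multiply in F_11[x]: a(x)·b(x) = (5x^3 + 3x + 9)·(2x^3 + 9x^2 + 5x + 1) = 10x^6 + x^5 + 9x^4 + 6x^3 + 8x^2 + 4x + 9. This has degree ≥ 4, so divide by f(x) over F_11: 10x^6 + x^5 + 9x^4 + 6x^3 + 8x^2 + 4x + 9 = (10x^2 + 3x + 8)·(x^4 + 2x^3 + 5x^2 + 5x + 8) + (2x^3 + 5x^2 + 6x). Hence a·b ≡ 2x^3 + 5x^2 + 6x (mod f). (F_11[x]/(f) is a field with 11^4 = 14641 elements since f is irreducible of degree 4.)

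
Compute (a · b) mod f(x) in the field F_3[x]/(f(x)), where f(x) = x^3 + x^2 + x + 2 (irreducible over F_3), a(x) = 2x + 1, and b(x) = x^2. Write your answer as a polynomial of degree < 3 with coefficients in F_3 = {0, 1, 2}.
a · b ≡ 2x^2 + x + 2 (mod f(x))

Multiply in F_3[x]: a(x)·b(x) = (2x + 1)·(x^2) = 2x^3 + x^2. This has degree ≥ 3, so divide by f(x) over F_3: 2x^3 + x^2 = (2)·(x^3 + x^2 + x + 2) + (2x^2 + x + 2). Hence a·b ≡ 2x^2 + x + 2 (mod f). (F_3[x]/(f) is a field with 3^3 = 27 elements since f is irreducible of degree 3.)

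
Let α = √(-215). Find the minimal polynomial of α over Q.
m_α(x) = x^2 + 215

α satisfies α^2 + 215 = 0, so x^2 + 215 annihilates α. Since d = -215 is squarefree and ≠ 1, it is not a perfect square in Q, so x^2 + 215 has no rational root and is therefore irreducible over Q (a degree-2 polynomial over a field is irreducible iff it has no root). Hence m_α(x) = x^2 + 215.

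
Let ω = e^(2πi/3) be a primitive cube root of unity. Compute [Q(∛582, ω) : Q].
[Q(∛582, ω) : Q] = 6

[Q(∛582):Q] = 3 (min poly x^3 - 582, irreducible since 582 is not a perfect cube). [Q(ω):Q] = 2 (min poly x^2 + x + 1). Since Q(∛582) ⊂ R and ω ∉ R, we have ω ∉ Q(∛582), so x^2 + x + 1 remains irreducible over Q(∛582) and [Q(∛582, ω) : Q(∛582)] = 2. By the tower law, [Q(∛582, ω) : Q] = 3 · 2 = 6. (In fact Q(∛582, ω) is the splitting field of x^3 - 582 over Q.)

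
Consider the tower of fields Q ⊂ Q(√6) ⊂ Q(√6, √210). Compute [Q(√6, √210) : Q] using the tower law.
[Q(√6, √210) : Q] = 4

[Q(√6):Q] = 2 (min poly x^2 - 6, irreducible since 6 is squarefree > 1). For the top step, suppose √210 ∈ Q(√6), say √210 = c + d√6 with c, d ∈ Q. Squaring: 210 = c^2 + 6d^2 + 2cd√6. Since √6 ∉ Q this forces 2cd = 0. If d = 0 then √210 = c ∈ Q, contradicting 210 squarefree > 1. If c = 0 then 210 = 6d^2, so 6·210 = (6d)^2 is a perfect square in Q — but 6·210 = 1260 is not a perfect square (since 6 and 210 are distinct squarefree integers). Contradiction. Hence √210 ∉ Q(√6), so x^2 - 210 stays irreducible over Q(√6) and [Q(√6, √210) : Q(√6)] = 2. By the tower law, [Q(√6, √210) : Q] = 2 · 2 = 4.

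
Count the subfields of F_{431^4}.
F_{431^4} has 3 subfields

The subfields of F_{p^n} are exactly the fields F_{p^d} for d | n (each is the fixed field of the unique index-d subgroup of Gal(F_{p^n}/F_p) ≅ Z/nZ). The divisors of n = 4 are {1, 2, 4}, giving 3 subfields: F_{431^1}, F_{431^2}, F_{431^4}.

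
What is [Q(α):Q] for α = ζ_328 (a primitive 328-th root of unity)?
[Q(α):Q] = 160

The minimal polynomial of ζ_328 over Q is the 328-th cyclotomic polynomial Φ_328(x), which is irreducible over Q and has degree φ(328) = 160. Hence [Q(α):Q] = φ(328) = 160.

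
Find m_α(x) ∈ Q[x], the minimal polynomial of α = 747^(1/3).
m_α(x) = x^3 - 747

α satisfies α^3 = 747, so x^3 - 747 annihilates α. By the rational root test, a rational root p/q (in lowest terms) of x^3 - 747 would satisfy p^3 = 747 q^3, forcing q = 1 and p^3 = 747; but 747 is not a perfect cube, contradiction. A monic cubic over Q with no rational root is irreducible (any nontrivial factorization would include a linear factor). Hence x^3 - 747 is the minimal polynomial of α, and in particular [Q(α):Q] = 3.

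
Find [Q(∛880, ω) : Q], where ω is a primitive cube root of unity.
[Q(∛880, ω) : Q] = 6

[Q(∛880):Q] = 3 (min poly x^3 - 880, irreducible since 880 is not a perfect cube). [Q(ω):Q] = 2 (min poly x^2 + x + 1). Since Q(∛880) ⊂ R and ω ∉ R, we have ω ∉ Q(∛880), so x^2 + x + 1 remains irreducible over Q(∛880) and [Q(∛880, ω) : Q(∛880)] = 2. By the tower law, [Q(∛880, ω) : Q] = 3 · 2 = 6. (In fact Q(∛880, ω) is the splitting field of x^3 - 880 over Q.)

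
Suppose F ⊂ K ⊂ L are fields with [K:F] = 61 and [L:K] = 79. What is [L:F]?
[L:F] = 4819

The tower law says that for any tower of field extensions F ⊂ K ⊂ L with finite degrees, [L:F] = [L:K] · [K:F]. Here this gives [L:F] = 79 · 61 = 4819.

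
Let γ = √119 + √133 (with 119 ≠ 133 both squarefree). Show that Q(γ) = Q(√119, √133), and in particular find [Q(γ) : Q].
[Q(γ) : Q] = 4 (equivalently, Q(γ) = Q(√119, √133))

Obviously Q(γ) ⊆ Q(√119, √133), and [Q(√119, √133):Q] = 4 (since 119, 133 are distinct squarefree integers > 1 with 15827 not a perfect square). To show equality we compute the minimal polynomial of γ. From γ = √119 + √133: γ^2 = 119 + 2√(15827) + 133 = 252 + 2√(15827), so γ^2 - 252 = 2√(15827); squaring, (γ^2 - 252)^2 = 4·15827, i.e. γ^4 - 504γ^2 + 63504 - 63308 = 0, i.e. γ^4 - 504γ^2 + 196 = 0. So γ is a root of x^4 - 504x^2 + 196. This polynomial is irreducible over Q: it has no rational root (each ±√119 ± √133 is irrational), and any factorization into two quadratics over Q would force √(15827) ∈ Q (pairing opposite roots) or √119, √133 ∈ Q (other pairings), all impossible. Hence [Q(γ):Q] = 4 = [Q(√119, √133):Q], so Q(γ) = Q(√119, √133).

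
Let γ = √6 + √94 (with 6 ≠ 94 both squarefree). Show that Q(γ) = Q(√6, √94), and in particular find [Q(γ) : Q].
[Q(γ) : Q] = 4 (equivalently, Q(γ) = Q(√6, √94))

Obviously Q(γ) ⊆ Q(√6, √94), and [Q(√6, √94):Q] = 4 (since 6, 94 are distinct squarefree integers > 1 with 564 not a perfect square). To show equality we compute the minimal polynomial of γ. From γ = √6 + √94: γ^2 = 6 + 2√(564) + 94 = 100 + 2√(564), so γ^2 - 100 = 2√(564); squaring, (γ^2 - 100)^2 = 4·564, i.e. γ^4 - 200γ^2 + 10000 - 2256 = 0, i.e. γ^4 - 200γ^2 + 7744 = 0. So γ is a root of x^4 - 200x^2 + 7744. This polynomial is irreducible over Q: it has no rational root (each ±√6 ± √94 is irrational), and any factorization into two quadratics over Q would force √(564) ∈ Q (pairing opposite roots) or √6, √94 ∈ Q (other pairings), all impossible. Hence [Q(γ):Q] = 4 = [Q(√6, √94):Q], so Q(γ) = Q(√6, √94).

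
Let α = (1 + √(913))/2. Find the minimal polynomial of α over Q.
m_α(x) = x^2 - x - 228

From 2α - 1 = √(913), squaring gives (2α - 1)^2 = 913, i.e. 4α^2 - 4α + 1 = 913, so α^2 - α + (1 - 913)/4 = 0. Since 913 ≡ 1 (mod 4), (1 - 913)/4 = -228 ∈ Z. The polynomial x^2 - x - 228 has discriminant 1 - 4·(-228) = 913, which is not a perfect square in Q (d = 913 is squarefree and ≠ 1), so x^2 - x - 228 is irreducible over Q. It is the minimal polynomial of α.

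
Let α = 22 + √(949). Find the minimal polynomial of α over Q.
m_α(x) = x^2 - 44x - 465

From α - 22 = √(949), squaring gives (α - 22)^2 = 949, i.e. α^2 - 44α + 484 = 949, so α^2 - 44α - 465 = 0. The discriminant of x^2 - 44x - 465 is (-44)^2 - 4·(-465) = 1936 + 1860 = 3796, and 4·(949) is not a perfect square in Q since 949 is squarefree and ≠ 1. Hence x^2 - 44x - 465 is irreducible over Q and is the minimal polynomial of α.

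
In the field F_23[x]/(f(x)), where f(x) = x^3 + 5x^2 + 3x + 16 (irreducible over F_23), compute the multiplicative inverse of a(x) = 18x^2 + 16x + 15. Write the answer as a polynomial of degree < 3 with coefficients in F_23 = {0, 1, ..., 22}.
a(x)^(-1) ≡ 10x^2 + 20x + 21 (mod f(x))

Since f is irreducible over F_23, F_23[x]/(f) is a field and a(x) ≠ 0 has an inverse. Apply the extended Euclidean algorithm to f(x) and a(x) in F_23[x]: f(x) = (9x + 14)·a(x) + (12x + 13);  a(x) = (13x + 16)·(12x + 13) + (14). The last nonzero remainder is the constant 14 = gcd(f, a) in F_23. Back-substituting through the division chain expresses 14 = s(x)·a(x) + t(x)·f(x) with s(x) ≡ 2x^2 + 4x + 18 (mod f), so (2x^2 + 4x + 18)·a(x) ≡ 14 (mod f). Multiplying by 14^(-1) ≡ 5 in F_23 gives a(x)^(-1) ≡ 5·(2x^2 + 4x + 18) ≡ 10x^2 + 20x + 21 (mod f). Check: (18x^2 + 16x + 15)·(10x^2 + 20x + 21) = 19x^4 + 14x^3 + 20x^2 + 15x + 16 ≡ 1 (mod x^3 + 5x^2 + 3x + 16).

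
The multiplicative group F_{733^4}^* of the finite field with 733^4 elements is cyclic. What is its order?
|F_{733^4}^*| = 288679469520

F_{733^4} has 733^4 = 288679469521 elements; its multiplicative group consists of all nonzero elements, so |F_{733^4}^*| = 288679469521 - 1 = 288679469520. (It is cyclic since any finite subgroup of the multiplicative group of a field is cyclic.)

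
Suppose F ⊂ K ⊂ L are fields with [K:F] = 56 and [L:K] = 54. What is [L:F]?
[L:F] = 3024

The tower law says that for any tower of field extensions F ⊂ K ⊂ L with finite degrees, [L:F] = [L:K] · [K:F]. Here this gives [L:F] = 54 · 56 = 3024.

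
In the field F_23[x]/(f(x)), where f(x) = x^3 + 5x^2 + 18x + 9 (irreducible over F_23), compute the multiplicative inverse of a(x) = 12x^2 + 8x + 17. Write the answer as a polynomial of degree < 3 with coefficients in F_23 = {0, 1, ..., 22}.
a(x)^(-1) ≡ 20x^2 + 9x + 14 (mod f(x))

Since f is irreducible over F_23, F_23[x]/(f) is a field and a(x) ≠ 0 has an inverse. Apply the extended Euclidean algorithm to f(x) and a(x) in F_23[x]: f(x) = (2x + 1)·a(x) + (22x + 15);  a(x) = (11x + 19)·(22x + 15) + (8). The last nonzero remainder is the constant 8 = gcd(f, a) in F_23. Back-substituting through the division chain expresses 8 = s(x)·a(x) + t(x)·f(x) with s(x) ≡ 22x^2 + 3x + 20 (mod f), so (22x^2 + 3x + 20)·a(x) ≡ 8 (mod f). Multiplying by 8^(-1) ≡ 3 in F_23 gives a(x)^(-1) ≡ 3·(22x^2 + 3x + 20) ≡ 20x^2 + 9x + 14 (mod f). Check: (12x^2 + 8x + 17)·(20x^2 + 9x + 14) = 10x^4 + 15x^3 + 5x^2 + 12x + 8 ≡ 1 (mod x^3 + 5x^2 + 18x + 9).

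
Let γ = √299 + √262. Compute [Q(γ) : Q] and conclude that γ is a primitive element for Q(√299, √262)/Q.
[Q(γ) : Q] = 4 (equivalently, Q(γ) = Q(√299, √262))

Obviously Q(γ) ⊆ Q(√299, √262), and [Q(√299, √262):Q] = 4 (since 299, 262 are distinct squarefree integers > 1 with 78338 not a perfect square). To show equality we compute the minimal polynomial of γ. From γ = √299 + √262: γ^2 = 299 + 2√(78338) + 262 = 561 + 2√(78338), so γ^2 - 561 = 2√(78338); squaring, (γ^2 - 561)^2 = 4·78338, i.e. γ^4 - 1122γ^2 + 314721 - 313352 = 0, i.e. γ^4 - 1122γ^2 + 1369 = 0. So γ is a root of x^4 - 1122x^2 + 1369. This polynomial is irreducible over Q: it has no rational root (each ±√299 ± √262 is irrational), and any factorization into two quadratics over Q would force √(78338) ∈ Q (pairing opposite roots) or √299, √262 ∈ Q (other pairings), all impossible. Hence [Q(γ):Q] = 4 = [Q(√299, √262):Q], so Q(γ) = Q(√299, √262).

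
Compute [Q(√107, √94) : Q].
[Q(√107, √94) : Q] = 4

[Q(√107):Q] = 2 (min poly x^2 - 107, irreducible since 107 is squarefree > 1). For the top step, suppose √94 ∈ Q(√107), say √94 = c + d√107 with c, d ∈ Q. Squaring: 94 = c^2 + 107d^2 + 2cd√107. Since √107 ∉ Q this forces 2cd = 0. If d = 0 then √94 = c ∈ Q, contradicting 94 squarefree > 1. If c = 0 then 94 = 107d^2, so 107·94 = (107d)^2 is a perfect square in Q — but 107·94 = 10058 is not a perfect square (since 107 and 94 are distinct squarefree integers). Contradiction. Hence √94 ∉ Q(√107), so x^2 - 94 stays irreducible over Q(√107) and [Q(√107, √94) : Q(√107)] = 2. By the tower law, [Q(√107, √94) : Q] = 2 · 2 = 4.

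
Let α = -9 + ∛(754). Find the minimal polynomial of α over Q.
m_α(x) = x^3 + 27x^2 + 243x - 25

Set β = α + 9 = ∛(754), so β^3 = 754. Then (α + 9)^3 - 754 = 0, i.e. α is a root of g(x) = (x + 9)^3 - 754 = x^3 + 27x^2 + 243x - 25. Since g(x) = h(x + 9) where h(x) = x^3 - 754, and h is irreducible over Q (because 754 is not a perfect cube, so h has no rational root, and a monic cubic with no rational root is irreducible), g is also irreducible (irreducibility is preserved under the substitution x → x + 9). Hence m_α(x) = x^3 + 27x^2 + 243x - 25.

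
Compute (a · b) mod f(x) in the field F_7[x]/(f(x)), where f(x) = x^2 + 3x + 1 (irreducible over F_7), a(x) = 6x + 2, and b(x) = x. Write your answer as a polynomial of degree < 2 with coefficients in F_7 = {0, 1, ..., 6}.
a · b ≡ 5x + 1 (mod f(x))

Multiply in F_7[x]: a(x)·b(x) = (6x + 2)·(x) = 6x^2 + 2x. This has degree ≥ 2, so divide by f(x) over F_7: 6x^2 + 2x = (6)·(x^2 + 3x + 1) + (5x + 1). Hence a·b ≡ 5x + 1 (mod f). (F_7[x]/(f) is a field with 7^2 = 49 elements since f is irreducible of degree 2.)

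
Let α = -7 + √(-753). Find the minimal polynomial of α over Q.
m_α(x) = x^2 + 14x + 802

From α + 7 = √(-753), squaring gives (α + 7)^2 = -753, i.e. α^2 + 14α + 49 = -753, so α^2 + 14α + 802 = 0. The discriminant of x^2 + 14x + 802 is (14)^2 - 4·(802) = 196 - 3208 = -3012, and 4·(-753) is not a perfect square in Q since -753 is squarefree and ≠ 1. Hence x^2 + 14x + 802 is irreducible over Q and is the minimal polynomial of α.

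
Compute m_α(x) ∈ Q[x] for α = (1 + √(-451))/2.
m_α(x) = x^2 - x + 113

From 2α - 1 = √(-451), squaring gives (2α - 1)^2 = -451, i.e. 4α^2 - 4α + 1 = -451, so α^2 - α + (1 + 451)/4 = 0. Since -451 ≡ 1 (mod 4), (1 + 451)/4 = 113 ∈ Z. The polynomial x^2 - x + 113 has discriminant 1 - 4·(113) = -451, which is not a perfect square in Q (d = -451 is squarefree and ≠ 1), so x^2 - x + 113 is irreducible over Q. It is the minimal polynomial of α.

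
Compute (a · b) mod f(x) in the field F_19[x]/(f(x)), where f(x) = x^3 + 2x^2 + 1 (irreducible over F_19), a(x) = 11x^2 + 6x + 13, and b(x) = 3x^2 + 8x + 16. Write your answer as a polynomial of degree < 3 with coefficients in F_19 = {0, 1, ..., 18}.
a · b ≡ 12x^2 + 15x + 16 (mod f(x))

Multiply in F_19[x]: a(x)·b(x) = (11x^2 + 6x + 13)·(3x^2 + 8x + 16) = 14x^4 + 11x^3 + 16x^2 + 10x + 18. This has degree ≥ 3, so divide by f(x) over F_19: 14x^4 + 11x^3 + 16x^2 + 10x + 18 = (14x + 2)·(x^3 + 2x^2 + 1) + (12x^2 + 15x + 16). Hence a·b ≡ 12x^2 + 15x + 16 (mod f). (F_19[x]/(f) is a field with 19^3 = 6859 elements since f is irreducible of degree 3.)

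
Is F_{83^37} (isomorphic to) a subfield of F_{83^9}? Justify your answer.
No: F_{83^37} is not a subfield of F_{83^9}

F_{p^m} embeds in F_{p^n} iff m | n. Here 37 ∤ 9 (since 9 = 0·37 + 9 with remainder 9 ≠ 0), so F_{83^37} is not a subfield of F_{83^9}. Equivalently: if it were, the tower law would give 37 = [F_{83^37}:F_83] dividing [F_{83^9}:F_83] = 9, contradiction.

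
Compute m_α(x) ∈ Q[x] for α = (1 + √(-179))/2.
m_α(x) = x^2 - x + 45

From 2α - 1 = √(-179), squaring gives (2α - 1)^2 = -179, i.e. 4α^2 - 4α + 1 = -179, so α^2 - α + (1 + 179)/4 = 0. Since -179 ≡ 1 (mod 4), (1 + 179)/4 = 45 ∈ Z. The polynomial x^2 - x + 45 has discriminant 1 - 4·(45) = -179, which is not a perfect square in Q (d = -179 is squarefree and ≠ 1), so x^2 - x + 45 is irreducible over Q. It is the minimal polynomial of α.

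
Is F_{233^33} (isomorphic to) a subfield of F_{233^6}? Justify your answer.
No: F_{233^33} is not a subfield of F_{233^6}

F_{p^m} embeds in F_{p^n} iff m | n. Here 33 ∤ 6 (since 6 = 0·33 + 6 with remainder 6 ≠ 0), so F_{233^33} is not a subfield of F_{233^6}. Equivalently: if it were, the tower law would give 33 = [F_{233^33}:F_233] dividing [F_{233^6}:F_233] = 6, contradiction.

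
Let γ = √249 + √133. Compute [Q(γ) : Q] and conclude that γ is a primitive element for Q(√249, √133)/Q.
[Q(γ) : Q] = 4 (equivalently, Q(γ) = Q(√249, √133))

Obviously Q(γ) ⊆ Q(√249, √133), and [Q(√249, √133):Q] = 4 (since 249, 133 are distinct squarefree integers > 1 with 33117 not a perfect square). To show equality we compute the minimal polynomial of γ. From γ = √249 + √133: γ^2 = 249 + 2√(33117) + 133 = 382 + 2√(33117), so γ^2 - 382 = 2√(33117); squaring, (γ^2 - 382)^2 = 4·33117, i.e. γ^4 - 764γ^2 + 145924 - 132468 = 0, i.e. γ^4 - 764γ^2 + 13456 = 0. So γ is a root of x^4 - 764x^2 + 13456. This polynomial is irreducible over Q: it has no rational root (each ±√249 ± √133 is irrational), and any factorization into two quadratics over Q would force √(33117) ∈ Q (pairing opposite roots) or √249, √133 ∈ Q (other pairings), all impossible. Hence [Q(γ):Q] = 4 = [Q(√249, √133):Q], so Q(γ) = Q(√249, √133).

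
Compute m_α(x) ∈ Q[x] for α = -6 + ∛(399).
m_α(x) = x^3 + 18x^2 + 108x - 183

Set β = α + 6 = ∛(399), so β^3 = 399. Then (α + 6)^3 - 399 = 0, i.e. α is a root of g(x) = (x + 6)^3 - 399 = x^3 + 18x^2 + 108x - 183. Since g(x) = h(x + 6) where h(x) = x^3 - 399, and h is irreducible over Q (because 399 is not a perfect cube, so h has no rational root, and a monic cubic with no rational root is irreducible), g is also irreducible (irreducibility is preserved under the substitution x → x + 6). Hence m_α(x) = x^3 + 18x^2 + 108x - 183.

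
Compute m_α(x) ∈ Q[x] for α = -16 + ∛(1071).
m_α(x) = x^3 + 48x^2 + 768x + 3025

Set β = α + 16 = ∛(1071), so β^3 = 1071. Then (α + 16)^3 - 1071 = 0, i.e. α is a root of g(x) = (x + 16)^3 - 1071 = x^3 + 48x^2 + 768x + 3025. Since g(x) = h(x + 16) where h(x) = x^3 - 1071, and h is irreducible over Q (because 1071 is not a perfect cube, so h has no rational root, and a monic cubic with no rational root is irreducible), g is also irreducible (irreducibility is preserved under the substitution x → x + 16). Hence m_α(x) = x^3 + 48x^2 + 768x + 3025.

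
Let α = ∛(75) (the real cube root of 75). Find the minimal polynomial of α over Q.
m_α(x) = x^3 - 75

α satisfies α^3 = 75, so x^3 - 75 annihilates α. By the rational root test, a rational root p/q (in lowest terms) of x^3 - 75 would satisfy p^3 = 75 q^3, forcing q = 1 and p^3 = 75; but 75 is not a perfect cube, contradiction. A monic cubic over Q with no rational root is irreducible (any nontrivial factorization would include a linear factor). Hence x^3 - 75 is the minimal polynomial of α, and in particular [Q(α):Q] = 3.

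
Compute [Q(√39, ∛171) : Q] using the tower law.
[Q(√39, ∛171) : Q] = 6

Let L = Q(√39, ∛171). Since Q(√39) ⊂ L and [Q(√39):Q] = 2, the tower law gives 2 | [L:Q]. Likewise Q(∛171) ⊂ L with [Q(∛171):Q] = 3 (because 171 is not a perfect cube), so 3 | [L:Q]. As gcd(2,3) = 1, [L:Q] is divisible by 6. Conversely L is generated over Q by √39 and ∛171, so [L:Q] ≤ 2·3 = 6. Therefore [Q(√39, ∛171) : Q] = 6.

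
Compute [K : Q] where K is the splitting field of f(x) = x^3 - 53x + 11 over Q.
[K : Q] = 6

By the rational root test, any rational root of the monic integer polynomial f(x) = x^3 - 53x + 11 must be an integer dividing the constant term 11, i.e. one of ±{1, 11}. Evaluating: f(1) = -41, f(-1) = 63, f(11) = 759, f(-11) = -737; none is 0, so f has no rational root and is therefore irreducible over Q (a cubic with no linear factor over a field is irreducible). For an irreducible cubic, the Galois group is A_3 or S_3 according as the discriminant disc(f) = -4a^3 - 27b^2 = -4·(-53)^3 - 27·(11)^2 = 592241 is or is not a square in Q. Here disc(f) = 592241 is not a perfect square in Q, so the Galois group of f over Q is not contained in A_3 and must be all of S_3. The splitting field has degree |S_3| = 6 over Q, so [K : Q] = 6.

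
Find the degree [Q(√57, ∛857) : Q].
[Q(√57, ∛857) : Q] = 6

Let L = Q(√57, ∛857). Since Q(√57) ⊂ L and [Q(√57):Q] = 2, the tower law gives 2 | [L:Q]. Likewise Q(∛857) ⊂ L with [Q(∛857):Q] = 3 (because 857 is not a perfect cube), so 3 | [L:Q]. As gcd(2,3) = 1, [L:Q] is divisible by 6. Conversely L is generated over Q by √57 and ∛857, so [L:Q] ≤ 2·3 = 6. Therefore [Q(√57, ∛857) : Q] = 6.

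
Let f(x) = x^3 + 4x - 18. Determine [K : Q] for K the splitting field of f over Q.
[K : Q] = 6

By the rational root test, any rational root of the monic integer polynomial f(x) = x^3 + 4x - 18 must be an integer dividing the constant term -18, i.e. one of ±{1, 2, 3, 6, 9, 18}. Evaluating: f(1) = -13, f(-1) = -23, f(2) = -2, f(-2) = -34, f(3) = 21, f(-3) = -57, f(6) = 222, f(-6) = -258, f(9) = 747, f(-9) = -783, f(18) = 5886, f(-18) = -5922; none is 0, so f has no rational root and is therefore irreducible over Q (a cubic with no linear factor over a field is irreducible). For an irreducible cubic, the Galois group is A_3 or S_3 according as the discriminant disc(f) = -4a^3 - 27b^2 = -4·(4)^3 - 27·(-18)^2 = -9004 is or is not a square in Q. Here disc(f) = -9004 is not a perfect square in Q, so the Galois group of f over Q is not contained in A_3 and must be all of S_3. The splitting field has degree |S_3| = 6 over Q, so [K : Q] = 6.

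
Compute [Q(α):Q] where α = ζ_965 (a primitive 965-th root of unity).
[Q(α):Q] = 768

The minimal polynomial of ζ_965 over Q is the 965-th cyclotomic polynomial Φ_965(x), which is irreducible over Q and has degree φ(965) = 768. Hence [Q(α):Q] = φ(965) = 768.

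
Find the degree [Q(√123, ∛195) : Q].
[Q(√123, ∛195) : Q] = 6

Let L = Q(√123, ∛195). Since Q(√123) ⊂ L and [Q(√123):Q] = 2, the tower law gives 2 | [L:Q]. Likewise Q(∛195) ⊂ L with [Q(∛195):Q] = 3 (because 195 is not a perfect cube), so 3 | [L:Q]. As gcd(2,3) = 1, [L:Q] is divisible by 6. Conversely L is generated over Q by √123 and ∛195, so [L:Q] ≤ 2·3 = 6. Therefore [Q(√123, ∛195) : Q] = 6.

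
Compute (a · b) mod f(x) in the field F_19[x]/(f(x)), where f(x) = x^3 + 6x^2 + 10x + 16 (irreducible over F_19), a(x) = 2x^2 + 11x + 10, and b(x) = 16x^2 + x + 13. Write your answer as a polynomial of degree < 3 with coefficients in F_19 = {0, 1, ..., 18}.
a · b ≡ 18x^2 + 9x + 12 (mod f(x))

Multiply in F_19[x]: a(x)·b(x) = (2x^2 + 11x + 10)·(16x^2 + x + 13) = 13x^4 + 7x^3 + 7x^2 + x + 16. This has degree ≥ 3, so divide by f(x) over F_19: 13x^4 + 7x^3 + 7x^2 + x + 16 = (13x + 5)·(x^3 + 6x^2 + 10x + 16) + (18x^2 + 9x + 12). Hence a·b ≡ 18x^2 + 9x + 12 (mod f). (F_19[x]/(f) is a field with 19^3 = 6859 elements since f is irreducible of degree 3.)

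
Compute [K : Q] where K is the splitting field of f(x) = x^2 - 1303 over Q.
[K : Q] = 2

f(x) = x^2 - 1303 factors as (x - √1303)(x + √1303). The splitting field is K = Q(√1303). Since 1303 is squarefree and > 1, it is not a perfect square, so x^2 - 1303 is irreducible over Q and [Q(√1303) : Q] = 2. Hence [K : Q] = 2.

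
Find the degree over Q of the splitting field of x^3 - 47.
[K : Q] = 6

The roots of x^3 - 47 are ∛47, ω∛47, ω^2∛47 where ω = e^(2πi/3) is a primitive cube root of unity, so K = Q(∛47, ω). Now [Q(∛47):Q] = 3 (since 47 is not a perfect cube, x^3 - 47 is irreducible) and [Q(ω):Q] = 2. Both 2 and 3 divide [K:Q], and [K:Q] ≤ 3·2 = 6, so [K:Q] = 6. (Equivalently: Q(∛47) ⊂ R but ω ∉ R, so [K : Q(∛47)] = 2.)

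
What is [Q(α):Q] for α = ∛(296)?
[Q(α):Q] = 3

The minimal polynomial of α is x^3 - 296, irreducible over Q since 296 is not a perfect cube (so x^3 - 296 has no rational root). Hence [Q(α):Q] = deg(m_α) = 3.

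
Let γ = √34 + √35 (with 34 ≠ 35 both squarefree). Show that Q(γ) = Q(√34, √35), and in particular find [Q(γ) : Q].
[Q(γ) : Q] = 4 (equivalently, Q(γ) = Q(√34, √35))

Obviously Q(γ) ⊆ Q(√34, √35), and [Q(√34, √35):Q] = 4 (since 34, 35 are distinct squarefree integers > 1 with 1190 not a perfect square). To show equality we compute the minimal polynomial of γ. From γ = √34 + √35: γ^2 = 34 + 2√(1190) + 35 = 69 + 2√(1190), so γ^2 - 69 = 2√(1190); squaring, (γ^2 - 69)^2 = 4·1190, i.e. γ^4 - 138γ^2 + 4761 - 4760 = 0, i.e. γ^4 - 138γ^2 + 1 = 0. So γ is a root of x^4 - 138x^2 + 1. This polynomial is irreducible over Q: it has no rational root (each ±√34 ± √35 is irrational), and any factorization into two quadratics over Q would force √(1190) ∈ Q (pairing opposite roots) or √34, √35 ∈ Q (other pairings), all impossible. Hence [Q(γ):Q] = 4 = [Q(√34, √35):Q], so Q(γ) = Q(√34, √35).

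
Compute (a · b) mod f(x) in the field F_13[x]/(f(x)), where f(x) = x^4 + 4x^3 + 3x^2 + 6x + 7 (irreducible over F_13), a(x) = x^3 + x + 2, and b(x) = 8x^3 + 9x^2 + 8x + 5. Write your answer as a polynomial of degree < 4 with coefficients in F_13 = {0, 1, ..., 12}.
a · b ≡ x^3 + 12x^2 + 3x + 7 (mod f(x))

Multiply in F_13[x]: a(x)·b(x) = (x^3 + x + 2)·(8x^3 + 9x^2 + 8x + 5) = 8x^6 + 9x^5 + 3x^4 + 4x^3 + 8x + 10. This has degree ≥ 4, so divide by f(x) over F_13: 8x^6 + 9x^5 + 3x^4 + 4x^3 + 8x + 10 = (8x^2 + 3x + 6)·(x^4 + 4x^3 + 3x^2 + 6x + 7) + (x^3 + 12x^2 + 3x + 7). Hence a·b ≡ x^3 + 12x^2 + 3x + 7 (mod f). (F_13[x]/(f) is a field with 13^4 = 28561 elements since f is irreducible of degree 4.)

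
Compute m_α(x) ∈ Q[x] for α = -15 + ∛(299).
m_α(x) = x^3 + 45x^2 + 675x + 3076

Set β = α + 15 = ∛(299), so β^3 = 299. Then (α + 15)^3 - 299 = 0, i.e. α is a root of g(x) = (x + 15)^3 - 299 = x^3 + 45x^2 + 675x + 3076. Since g(x) = h(x + 15) where h(x) = x^3 - 299, and h is irreducible over Q (because 299 is not a perfect cube, so h has no rational root, and a monic cubic with no rational root is irreducible), g is also irreducible (irreducibility is preserved under the substitution x → x + 15). Hence m_α(x) = x^3 + 45x^2 + 675x + 3076.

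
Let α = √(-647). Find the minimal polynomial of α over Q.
m_α(x) = x^2 + 647

α satisfies α^2 + 647 = 0, so x^2 + 647 annihilates α. Since d = -647 is squarefree and ≠ 1, it is not a perfect square in Q, so x^2 + 647 has no rational root and is therefore irreducible over Q (a degree-2 polynomial over a field is irreducible iff it has no root). Hence m_α(x) = x^2 + 647.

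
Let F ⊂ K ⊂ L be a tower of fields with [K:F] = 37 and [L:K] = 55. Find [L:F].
[L:F] = 2035

The tower law says that for any tower of field extensions F ⊂ K ⊂ L with finite degrees, [L:F] = [L:K] · [K:F]. Here this gives [L:F] = 55 · 37 = 2035.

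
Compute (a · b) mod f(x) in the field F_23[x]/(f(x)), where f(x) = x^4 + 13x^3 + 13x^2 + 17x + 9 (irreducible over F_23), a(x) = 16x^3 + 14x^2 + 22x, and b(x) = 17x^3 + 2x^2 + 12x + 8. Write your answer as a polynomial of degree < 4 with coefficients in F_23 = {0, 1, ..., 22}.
a · b ≡ 14x^3 + 18x^2 + 4x + 5 (mod f(x))

Multiply in F_23[x]: a(x)·b(x) = (16x^3 + 14x^2 + 22x)·(17x^3 + 2x^2 + 12x + 8) = 19x^6 + 17x^5 + 19x^4 + 18x^3 + 8x^2 + 15x. This has degree ≥ 4, so divide by f(x) over F_23: 19x^6 + 17x^5 + 19x^4 + 18x^3 + 8x^2 + 15x = (19x^2 + 2)·(x^4 + 13x^3 + 13x^2 + 17x + 9) + (14x^3 + 18x^2 + 4x + 5). Hence a·b ≡ 14x^3 + 18x^2 + 4x + 5 (mod f). (F_23[x]/(f) is a field with 23^4 = 279841 elements since f is irreducible of degree 4.)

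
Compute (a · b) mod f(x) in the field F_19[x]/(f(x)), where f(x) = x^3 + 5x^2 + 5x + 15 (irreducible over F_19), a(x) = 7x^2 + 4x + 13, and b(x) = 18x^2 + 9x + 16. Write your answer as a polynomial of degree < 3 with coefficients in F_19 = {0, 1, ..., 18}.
a · b ≡ 4x^2 + 6x + 14 (mod f(x))

Multiply in F_19[x]: a(x)·b(x) = (7x^2 + 4x + 13)·(18x^2 + 9x + 16) = 12x^4 + 2x^3 + 2x^2 + 10x + 18. This has degree ≥ 3, so divide by f(x) over F_19: 12x^4 + 2x^3 + 2x^2 + 10x + 18 = (12x + 18)·(x^3 + 5x^2 + 5x + 15) + (4x^2 + 6x + 14). Hence a·b ≡ 4x^2 + 6x + 14 (mod f). (F_19[x]/(f) is a field with 19^3 = 6859 elements since f is irreducible of degree 3.)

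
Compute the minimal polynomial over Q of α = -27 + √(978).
m_α(x) = x^2 + 54x - 249

From α + 27 = √(978), squaring gives (α + 27)^2 = 978, i.e. α^2 + 54α + 729 = 978, so α^2 + 54α - 249 = 0. The discriminant of x^2 + 54x - 249 is (54)^2 - 4·(-249) = 2916 + 996 = 3912, and 4·(978) is not a perfect square in Q since 978 is squarefree and ≠ 1. Hence x^2 + 54x - 249 is irreducible over Q and is the minimal polynomial of α.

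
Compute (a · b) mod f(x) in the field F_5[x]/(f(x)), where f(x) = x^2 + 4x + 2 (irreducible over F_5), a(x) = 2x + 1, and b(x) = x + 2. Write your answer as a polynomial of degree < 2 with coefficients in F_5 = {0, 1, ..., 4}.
a · b ≡ 2x + 3 (mod f(x))

Multiply in F_5[x]: a(x)·b(x) = (2x + 1)·(x + 2) = 2x^2 + 2. This has degree ≥ 2, so divide by f(x) over F_5: 2x^2 + 2 = (2)·(x^2 + 4x + 2) + (2x + 3). Hence a·b ≡ 2x + 3 (mod f). (F_5[x]/(f) is a field with 5^2 = 25 elements since f is irreducible of degree 2.)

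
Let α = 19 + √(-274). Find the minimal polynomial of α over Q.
m_α(x) = x^2 - 38x + 635

From α - 19 = √(-274), squaring gives (α - 19)^2 = -274, i.e. α^2 - 38α + 361 = -274, so α^2 - 38α + 635 = 0. The discriminant of x^2 - 38x + 635 is (-38)^2 - 4·(635) = 1444 - 2540 = -1096, and 4·(-274) is not a perfect square in Q since -274 is squarefree and ≠ 1. Hence x^2 - 38x + 635 is irreducible over Q and is the minimal polynomial of α.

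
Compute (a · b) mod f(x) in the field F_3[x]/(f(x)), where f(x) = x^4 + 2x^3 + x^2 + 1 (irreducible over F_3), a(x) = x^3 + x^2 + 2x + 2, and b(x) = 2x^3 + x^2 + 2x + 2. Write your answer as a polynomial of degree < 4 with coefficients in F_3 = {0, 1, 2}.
a · b ≡ 2x^2 (mod f(x))

Multiply in F_3[x]: a(x)·b(x) = (x^3 + x^2 + 2x + 2)·(2x^3 + x^2 + 2x + 2) = 2x^6 + x^4 + x^3 + 2x^2 + 2x + 1. This has degree ≥ 4, so divide by f(x) over F_3: 2x^6 + x^4 + x^3 + 2x^2 + 2x + 1 = (2x^2 + 2x + 1)·(x^4 + 2x^3 + x^2 + 1) + (2x^2). Hence a·b ≡ 2x^2 (mod f). (F_3[x]/(f) is a field with 3^4 = 81 elements since f is irreducible of degree 4.)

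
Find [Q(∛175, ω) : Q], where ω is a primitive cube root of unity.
[Q(∛175, ω) : Q] = 6

[Q(∛175):Q] = 3 (min poly x^3 - 175, irreducible since 175 is not a perfect cube). [Q(ω):Q] = 2 (min poly x^2 + x + 1). Since Q(∛175) ⊂ R and ω ∉ R, we have ω ∉ Q(∛175), so x^2 + x + 1 remains irreducible over Q(∛175) and [Q(∛175, ω) : Q(∛175)] = 2. By the tower law, [Q(∛175, ω) : Q] = 3 · 2 = 6. (In fact Q(∛175, ω) is the splitting field of x^3 - 175 over Q.)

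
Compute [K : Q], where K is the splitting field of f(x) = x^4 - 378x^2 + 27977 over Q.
[K : Q] = 4

Solving the quadratic in x^2: x^2 = (378 ± √(378^2 - 4·27977))/2 = (378 ± √30976)/2 = (378 ± 176)/2, giving x^2 = 101 or x^2 = 277. So f(x) = (x^2 - 101)(x^2 - 277) and the roots of f are ±√101, ±√277. Hence the splitting field is K = Q(√101, √277). Since 101 and 277 are distinct squarefree integers > 1, their product 27977 is not a perfect square, so √277 ∉ Q(√101). By the tower law [K:Q] = [Q(√101,√277):Q(√101)] · [Q(√101):Q] = 2 · 2 = 4.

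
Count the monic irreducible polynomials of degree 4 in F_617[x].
There are 36230933508 monic irreducible polynomials of degree 4 over F_617

Each element of F_{617^4} that lies in no proper subfield is a root of exactly one monic irreducible of degree 4 over F_617, and each such polynomial has 4 distinct roots in F_{617^4}. By Möbius inversion the count is N_617(4) = (1/4) Σ_{d|4} μ(4/d) · 617^d = (1/4)(μ(4)·617^1 + μ(2)·617^2 + μ(1)·617^4) = 144923734032/4 = 36230933508.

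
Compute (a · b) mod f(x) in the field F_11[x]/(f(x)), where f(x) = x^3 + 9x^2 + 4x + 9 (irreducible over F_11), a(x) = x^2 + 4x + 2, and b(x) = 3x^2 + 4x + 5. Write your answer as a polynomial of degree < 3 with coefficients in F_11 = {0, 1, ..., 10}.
a · b ≡ 4x^2 + x + 10 (mod f(x))

Multiply in F_11[x]: a(x)·b(x) = (x^2 + 4x + 2)·(3x^2 + 4x + 5) = 3x^4 + 5x^3 + 5x^2 + 6x + 10. This has degree ≥ 3, so divide by f(x) over F_11: 3x^4 + 5x^3 + 5x^2 + 6x + 10 = (3x)·(x^3 + 9x^2 + 4x + 9) + (4x^2 + x + 10). Hence a·b ≡ 4x^2 + x + 10 (mod f). (F_11[x]/(f) is a field with 11^3 = 1331 elements since f is irreducible of degree 3.)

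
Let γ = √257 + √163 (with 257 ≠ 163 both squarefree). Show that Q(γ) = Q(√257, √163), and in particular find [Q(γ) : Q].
[Q(γ) : Q] = 4 (equivalently, Q(γ) = Q(√257, √163))

Obviously Q(γ) ⊆ Q(√257, √163), and [Q(√257, √163):Q] = 4 (since 257, 163 are distinct squarefree integers > 1 with 41891 not a perfect square). To show equality we compute the minimal polynomial of γ. From γ = √257 + √163: γ^2 = 257 + 2√(41891) + 163 = 420 + 2√(41891), so γ^2 - 420 = 2√(41891); squaring, (γ^2 - 420)^2 = 4·41891, i.e. γ^4 - 840γ^2 + 176400 - 167564 = 0, i.e. γ^4 - 840γ^2 + 8836 = 0. So γ is a root of x^4 - 840x^2 + 8836. This polynomial is irreducible over Q: it has no rational root (each ±√257 ± √163 is irrational), and any factorization into two quadratics over Q would force √(41891) ∈ Q (pairing opposite roots) or √257, √163 ∈ Q (other pairings), all impossible. Hence [Q(γ):Q] = 4 = [Q(√257, √163):Q], so Q(γ) = Q(√257, √163).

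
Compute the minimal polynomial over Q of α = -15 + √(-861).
m_α(x) = x^2 + 30x + 1086

From α + 15 = √(-861), squaring gives (α + 15)^2 = -861, i.e. α^2 + 30α + 225 = -861, so α^2 + 30α + 1086 = 0. The discriminant of x^2 + 30x + 1086 is (30)^2 - 4·(1086) = 900 - 4344 = -3444, and 4·(-861) is not a perfect square in Q since -861 is squarefree and ≠ 1. Hence x^2 + 30x + 1086 is irreducible over Q and is the minimal polynomial of α.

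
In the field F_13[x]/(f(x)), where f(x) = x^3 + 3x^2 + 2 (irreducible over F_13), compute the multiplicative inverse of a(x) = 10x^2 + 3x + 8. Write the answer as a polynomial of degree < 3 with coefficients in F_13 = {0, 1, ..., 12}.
a(x)^(-1) ≡ 3x^2 + 2x + 6 (mod f(x))

Since f is irreducible over F_13, F_13[x]/(f) is a field and a(x) ≠ 0 has an inverse. Apply the extended Euclidean algorithm to f(x) and a(x) in F_13[x]: f(x) = (4x + 3)·a(x) + (11x + 4);  a(x) = (8x + 8)·(11x + 4) + (2). The last nonzero remainder is the constant 2 = gcd(f, a) in F_13. Back-substituting through the division chain expresses 2 = s(x)·a(x) + t(x)·f(x) with s(x) ≡ 6x^2 + 4x + 12 (mod f), so (6x^2 + 4x + 12)·a(x) ≡ 2 (mod f). Multiplying by 2^(-1) ≡ 7 in F_13 gives a(x)^(-1) ≡ 7·(6x^2 + 4x + 12) ≡ 3x^2 + 2x + 6 (mod f). Check: (10x^2 + 3x + 8)·(3x^2 + 2x + 6) = 4x^4 + 3x^3 + 12x^2 + 8x + 9 ≡ 1 (mod x^3 + 3x^2 + 2).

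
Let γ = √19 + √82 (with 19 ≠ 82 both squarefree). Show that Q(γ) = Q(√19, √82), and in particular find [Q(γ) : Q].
[Q(γ) : Q] = 4 (equivalently, Q(γ) = Q(√19, √82))

Obviously Q(γ) ⊆ Q(√19, √82), and [Q(√19, √82):Q] = 4 (since 19, 82 are distinct squarefree integers > 1 with 1558 not a perfect square). To show equality we compute the minimal polynomial of γ. From γ = √19 + √82: γ^2 = 19 + 2√(1558) + 82 = 101 + 2√(1558), so γ^2 - 101 = 2√(1558); squaring, (γ^2 - 101)^2 = 4·1558, i.e. γ^4 - 202γ^2 + 10201 - 6232 = 0, i.e. γ^4 - 202γ^2 + 3969 = 0. So γ is a root of x^4 - 202x^2 + 3969. This polynomial is irreducible over Q: it has no rational root (each ±√19 ± √82 is irrational), and any factorization into two quadratics over Q would force √(1558) ∈ Q (pairing opposite roots) or √19, √82 ∈ Q (other pairings), all impossible. Hence [Q(γ):Q] = 4 = [Q(√19, √82):Q], so Q(γ) = Q(√19, √82).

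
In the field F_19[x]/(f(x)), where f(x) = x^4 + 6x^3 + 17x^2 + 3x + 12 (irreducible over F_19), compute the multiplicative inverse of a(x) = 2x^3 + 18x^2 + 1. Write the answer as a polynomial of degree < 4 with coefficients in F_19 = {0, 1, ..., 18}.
a(x)^(-1) ≡ 9x^3 + 2x^2 + 15x + 13 (mod f(x))

Since f is irreducible over F_19, F_19[x]/(f) is a field and a(x) ≠ 0 has an inverse. Apply the extended Euclidean algorithm to f(x) and a(x) in F_19[x]: f(x) = (10x + 8)·a(x) + (6x^2 + 12x + 4);  a(x) = (13x + 15)·(6x^2 + 12x + 4) + (15x + 17);  (6x^2 + 12x + 4) = (8x + 12)·(15x + 17) + (9). The last nonzero remainder is the constant 9 = gcd(f, a) in F_19. Back-substituting through the division chain expresses 9 = s(x)·a(x) + t(x)·f(x) with s(x) ≡ 5x^3 + 18x^2 + 2x + 3 (mod f), so (5x^3 + 18x^2 + 2x + 3)·a(x) ≡ 9 (mod f). Multiplying by 9^(-1) ≡ 17 in F_19 gives a(x)^(-1) ≡ 17·(5x^3 + 18x^2 + 2x + 3) ≡ 9x^3 + 2x^2 + 15x + 13 (mod f). Check: (2x^3 + 18x^2 + 1)·(9x^3 + 2x^2 + 15x + 13) = 18x^6 + 14x^5 + 9x^4 + x^3 + 8x^2 + 15x + 13 ≡ 1 (mod x^4 + 6x^3 + 17x^2 + 3x + 12).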